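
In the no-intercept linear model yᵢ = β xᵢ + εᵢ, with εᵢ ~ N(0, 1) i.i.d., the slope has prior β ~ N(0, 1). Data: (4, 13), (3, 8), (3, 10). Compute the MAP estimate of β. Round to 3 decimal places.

β̂_MAP = 3.029

log p(β | y) = −Σ(yᵢ − βxᵢ)²/(2·1) − β²/(2·1) + const.
Setting the derivative to zero: Σxᵢ(yᵢ − βxᵢ)/1 − β/1 = 0, so β = Σxᵢyᵢ / (Σxᵢ² + σ²/τ²).
Σxᵢyᵢ = 4·13 + 3·8 + 3·10 = 106; Σxᵢ² = 34; σ²/τ² = 1.
β̂_MAP = 106 / (34 + 1) = 106/35 ≈ 3.029.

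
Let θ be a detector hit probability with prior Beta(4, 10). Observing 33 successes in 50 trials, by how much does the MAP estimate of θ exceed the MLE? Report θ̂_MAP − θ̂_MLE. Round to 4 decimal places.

MAP − MLE = -0.0794

Posterior is Beta(37, 27); MAP = (37−1)/(64−2) = 36/62 ≈ 0.58065.
MLE ignores the prior: θ̂_MLE = k/n = 33/50 ≈ 0.66000.
Difference = 36/62 − 33/50 = -123/1550 ≈ -0.0794.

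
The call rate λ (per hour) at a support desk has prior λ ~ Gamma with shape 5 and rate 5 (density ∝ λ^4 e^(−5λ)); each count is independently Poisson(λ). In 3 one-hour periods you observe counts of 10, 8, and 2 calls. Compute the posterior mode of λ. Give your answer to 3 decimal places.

λ̂_MAP = 3.000

Σxᵢ = 10+8+2 = 20, with n = 3.
Posterior ∝ λ^4e^(−5λ) · λ^20e^(−3λ) = λ^24e^(−8λ), i.e. Gamma(shape=25, rate=8).
The mode of a Gamma(a, b) with a ≥ 1 (shape–rate) is (a−1)/b = 24/8 ≈ 3.000.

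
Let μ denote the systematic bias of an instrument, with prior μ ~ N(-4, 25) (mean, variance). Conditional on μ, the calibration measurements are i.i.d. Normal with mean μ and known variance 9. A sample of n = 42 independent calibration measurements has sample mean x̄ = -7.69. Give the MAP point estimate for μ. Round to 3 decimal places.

n = 42, x̄ = -7.69.
For a Normal prior and Normal likelihood with known variance, the posterior is Normal; its mode equals its mean, the precision-weighted average.
Prior precision 1/σ₀² = 1/25 = 0.04; data precision n/σ² = 42/9 = 14/3.
μ̂ = (0.04·(-4) + (14/3)·(-7.69)) / (0.04 + 14/3) = (-5407/150)/(353/75) = -5407/706 ≈ -7.659.

μ̂_MAP = -7.659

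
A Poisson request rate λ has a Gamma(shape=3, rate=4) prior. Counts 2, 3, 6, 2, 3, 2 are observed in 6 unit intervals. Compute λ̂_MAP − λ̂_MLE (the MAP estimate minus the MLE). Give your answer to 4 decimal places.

Σxᵢ = 18. Posterior is Gamma(21, 10); MAP = (21−1)/10 = 20/10 ≈ 2.00000.
MLE = x̄ = 18/6 ≈ 3.00000.
Difference = 20/10 − 18/6 = -1 ≈ -1.0000.

MAP − MLE = -1.0000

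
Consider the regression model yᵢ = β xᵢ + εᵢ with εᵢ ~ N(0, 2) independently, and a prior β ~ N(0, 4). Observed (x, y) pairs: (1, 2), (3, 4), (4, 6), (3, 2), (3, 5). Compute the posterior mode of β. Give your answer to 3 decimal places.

β̂_MAP = 1.326

log p(β | y) = −Σ(yᵢ − βxᵢ)²/(2·2) − β²/(2·4) + const.
Setting the derivative to zero: Σxᵢ(yᵢ − βxᵢ)/2 − β/4 = 0, so β = Σxᵢyᵢ / (Σxᵢ² + σ²/τ²).
Σxᵢyᵢ = 1·2 + 3·4 + 4·6 + 3·2 + 3·5 = 59; Σxᵢ² = 44; σ²/τ² = 0.5.
β̂_MAP = 59 / (44 + 0.5) = 59/44.5 ≈ 1.326.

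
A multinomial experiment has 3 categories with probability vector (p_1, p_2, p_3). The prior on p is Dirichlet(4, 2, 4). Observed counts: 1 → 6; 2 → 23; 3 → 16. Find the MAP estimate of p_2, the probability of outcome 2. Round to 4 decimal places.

The posterior is Dirichlet(αᵢ + nᵢ) = Dirichlet(10, 25, 20).
For a Dirichlet(a₁,…,a_K) with all aᵢ > 1, the mode has j-th component (aⱼ − 1)/(Σaᵢ − K).
Here Σaᵢ = 55 and K = 3, so p_2 = (25 − 1)/(55 − 3) = 24/52 ≈ 0.4615.

MAP estimate: 0.4615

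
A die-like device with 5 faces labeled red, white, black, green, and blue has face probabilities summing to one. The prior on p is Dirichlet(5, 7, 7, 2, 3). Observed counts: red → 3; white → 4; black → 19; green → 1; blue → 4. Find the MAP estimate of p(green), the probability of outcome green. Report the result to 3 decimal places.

MAP estimate of p(green) = 0.040

The posterior is Dirichlet(αᵢ + nᵢ) = Dirichlet(8, 11, 26, 3, 7).
For a Dirichlet(a₁,…,a_K) with all aᵢ > 1, the mode has j-th component (aⱼ − 1)/(Σaᵢ − K).
Here Σaᵢ = 55 and K = 5, so p(green) = (3 − 1)/(55 − 5) = 2/50 ≈ 0.040.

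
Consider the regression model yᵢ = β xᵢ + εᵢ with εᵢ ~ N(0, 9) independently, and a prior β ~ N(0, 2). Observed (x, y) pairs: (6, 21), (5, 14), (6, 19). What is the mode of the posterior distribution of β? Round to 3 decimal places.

log p(β | y) = −Σ(yᵢ − βxᵢ)²/(2·9) − β²/(2·2) + const.
Setting the derivative to zero: Σxᵢ(yᵢ − βxᵢ)/9 − β/2 = 0, so β = Σxᵢyᵢ / (Σxᵢ² + σ²/τ²).
Σxᵢyᵢ = 6·21 + 5·14 + 6·19 = 310; Σxᵢ² = 97; σ²/τ² = 4.5.
β̂_MAP = 310 / (97 + 4.5) = 310/101.5 ≈ 3.054.

β̂_MAP = 3.054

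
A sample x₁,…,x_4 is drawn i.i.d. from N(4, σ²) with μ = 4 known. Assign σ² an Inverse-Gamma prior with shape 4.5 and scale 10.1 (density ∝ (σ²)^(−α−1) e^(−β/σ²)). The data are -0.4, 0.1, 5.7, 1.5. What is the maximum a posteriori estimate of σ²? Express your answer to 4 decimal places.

Sum of squared deviations about the known mean: SS = (-0.4−4)² + (0.1−4)² + (5.7−4)² + (1.5−4)² = 43.71.
The Normal likelihood contributes (σ²)^(−n/2) exp(−SS/(2σ²)), so the posterior is Inverse-Gamma(α + n/2, β + SS/2) = Inverse-Gamma(6.5, 31.955).
The mode of Inverse-Gamma(a, b) is b/(a+1) = 31.955/7.5 ≈ 4.2607.

σ̂²_MAP = 4.2607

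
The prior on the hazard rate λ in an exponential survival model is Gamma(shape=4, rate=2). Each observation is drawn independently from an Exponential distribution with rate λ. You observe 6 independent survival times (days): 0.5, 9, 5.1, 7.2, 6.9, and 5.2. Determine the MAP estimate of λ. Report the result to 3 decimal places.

λ̂_MAP = 0.251

The Exponential(rate=λ) likelihood is ∝ λ^n e^(−λΣtᵢ). Here n = 6 and Σtᵢ = 0.5 + 9 + 5.1 + 7.2 + 6.9 + 5.2 = 33.9.
Posterior ∝ λ^3e^(−2λ) · λ^6e^(−33.9λ) = λ^9e^(−35.9λ), i.e. Gamma(10, 35.9).
Mode = (a−1)/b = 9/35.9 ≈ 0.251.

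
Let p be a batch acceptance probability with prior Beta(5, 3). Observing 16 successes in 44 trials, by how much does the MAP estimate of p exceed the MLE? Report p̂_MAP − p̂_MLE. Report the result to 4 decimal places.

Posterior is Beta(21, 31); MAP = (21−1)/(52−2) = 20/50 ≈ 0.40000.
MLE ignores the prior: p̂_MLE = k/n = 16/44 ≈ 0.36364.
Difference = 20/50 − 16/44 = 2/55 ≈ 0.0364.

MAP − MLE = 0.0364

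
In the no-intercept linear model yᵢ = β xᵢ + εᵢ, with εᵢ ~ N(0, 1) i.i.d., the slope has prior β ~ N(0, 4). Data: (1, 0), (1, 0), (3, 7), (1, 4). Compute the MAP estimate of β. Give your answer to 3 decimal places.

β̂_MAP = 2.041

log p(β | y) = −Σ(yᵢ − βxᵢ)²/(2·1) − β²/(2·4) + const.
Setting the derivative to zero: Σxᵢ(yᵢ − βxᵢ)/1 − β/4 = 0, so β = Σxᵢyᵢ / (Σxᵢ² + σ²/τ²).
Σxᵢyᵢ = 1·0 + 1·0 + 3·7 + 1·4 = 25; Σxᵢ² = 12; σ²/τ² = 0.25.
β̂_MAP = 25 / (12 + 0.25) = 25/12.25 ≈ 2.041.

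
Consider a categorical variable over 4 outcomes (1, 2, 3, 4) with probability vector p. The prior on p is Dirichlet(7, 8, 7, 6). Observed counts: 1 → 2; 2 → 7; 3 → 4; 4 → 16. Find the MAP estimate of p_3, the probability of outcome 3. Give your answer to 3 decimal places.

MAP estimate: 0.189

The posterior is Dirichlet(αᵢ + nᵢ) = Dirichlet(9, 15, 11, 22).
For a Dirichlet(a₁,…,a_K) with all aᵢ > 1, the mode has j-th component (aⱼ − 1)/(Σaᵢ − K).
Here Σaᵢ = 57 and K = 4, so p_3 = (11 − 1)/(57 − 4) = 10/53 ≈ 0.189.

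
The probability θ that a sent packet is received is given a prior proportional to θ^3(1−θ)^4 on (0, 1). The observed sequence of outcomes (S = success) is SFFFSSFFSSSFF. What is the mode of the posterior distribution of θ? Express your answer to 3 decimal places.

The prior density ∝ θ^3(1−θ)^4 is the kernel of Beta(4, 5).
Data: 6 successes in 13 trials (from the sequence). The binomial likelihood contributes θ^6(1−θ)^7, so the posterior is Beta(4+6, 5+7) = Beta(10, 12).
For Beta(a, b) with a, b > 1 the mode is (a−1)/(a+b−2) = 9/20 ≈ 0.450.

θ̂_MAP = 0.450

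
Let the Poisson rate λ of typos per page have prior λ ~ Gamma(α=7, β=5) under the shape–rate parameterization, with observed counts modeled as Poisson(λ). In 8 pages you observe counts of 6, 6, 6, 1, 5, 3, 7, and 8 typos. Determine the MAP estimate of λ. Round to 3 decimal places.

Σxᵢ = 6+6+6+1+5+3+7+8 = 42, with n = 8.
Posterior ∝ λ^6e^(−5λ) · λ^42e^(−8λ) = λ^48e^(−13λ), i.e. Gamma(shape=49, rate=13).
The mode of a Gamma(a, b) with a ≥ 1 (shape–rate) is (a−1)/b = 48/13 ≈ 3.692.

λ̂_MAP = 3.692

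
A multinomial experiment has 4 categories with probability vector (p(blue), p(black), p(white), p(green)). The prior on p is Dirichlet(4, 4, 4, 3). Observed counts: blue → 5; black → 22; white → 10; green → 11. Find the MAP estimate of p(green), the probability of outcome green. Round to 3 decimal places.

MAP estimate of p(green) = 0.220

The posterior is Dirichlet(αᵢ + nᵢ) = Dirichlet(9, 26, 14, 14).
For a Dirichlet(a₁,…,a_K) with all aᵢ > 1, the mode has j-th component (aⱼ − 1)/(Σaᵢ − K).
Here Σaᵢ = 63 and K = 4, so p(green) = (14 − 1)/(63 − 4) = 13/59 ≈ 0.220.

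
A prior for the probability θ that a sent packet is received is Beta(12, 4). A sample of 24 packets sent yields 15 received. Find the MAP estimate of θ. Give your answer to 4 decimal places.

Prior: Beta(12, 4).
Data: 15 successes in 24 trials. The binomial likelihood contributes θ^15(1−θ)^9, so the posterior is Beta(12+15, 4+9) = Beta(27, 13).
For Beta(a, b) with a, b > 1 the mode is (a−1)/(a+b−2) = 26/38 ≈ 0.6842.

θ̂_MAP = 0.6842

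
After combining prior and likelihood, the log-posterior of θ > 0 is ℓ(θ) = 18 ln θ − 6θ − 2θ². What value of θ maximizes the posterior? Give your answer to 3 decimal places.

ℓ'(θ) = 18/θ − 6 − 4θ. Setting this to zero and multiplying by θ: 4θ² + 6θ − 18 = 0.
θ = (−6 + √(6² + 4·4·18)) / (2·4) = (−6 + √324) / 8 = (−6 + 18)/8 = 3/2.
ℓ''(θ) = −18/θ² − 4 < 0, confirming a maximum.

θ̂_MAP = 1.500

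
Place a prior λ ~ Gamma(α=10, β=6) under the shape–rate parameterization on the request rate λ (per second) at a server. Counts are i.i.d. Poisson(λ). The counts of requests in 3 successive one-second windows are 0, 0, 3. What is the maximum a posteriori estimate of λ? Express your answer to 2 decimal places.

λ̂_MAP = 1.33

Σxᵢ = 0+0+3 = 3, with n = 3.
Posterior ∝ λ^9e^(−6λ) · λ^3e^(−3λ) = λ^12e^(−9λ), i.e. Gamma(shape=13, rate=9).
The mode of a Gamma(a, b) with a ≥ 1 (shape–rate) is (a−1)/b = 12/9 ≈ 1.33.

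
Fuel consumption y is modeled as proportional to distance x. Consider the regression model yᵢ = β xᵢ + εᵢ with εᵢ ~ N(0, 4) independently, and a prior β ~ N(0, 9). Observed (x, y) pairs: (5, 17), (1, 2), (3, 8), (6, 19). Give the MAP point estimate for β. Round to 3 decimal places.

β̂_MAP = 3.149

log p(β | y) = −Σ(yᵢ − βxᵢ)²/(2·4) − β²/(2·9) + const.
Setting the derivative to zero: Σxᵢ(yᵢ − βxᵢ)/4 − β/9 = 0, so β = Σxᵢyᵢ / (Σxᵢ² + σ²/τ²).
Σxᵢyᵢ = 5·17 + 1·2 + 3·8 + 6·19 = 225; Σxᵢ² = 71; σ²/τ² = 4/9.
β̂_MAP = 225 / (71 + 4/9) = 225/(643/9) = 2025/643 ≈ 3.149.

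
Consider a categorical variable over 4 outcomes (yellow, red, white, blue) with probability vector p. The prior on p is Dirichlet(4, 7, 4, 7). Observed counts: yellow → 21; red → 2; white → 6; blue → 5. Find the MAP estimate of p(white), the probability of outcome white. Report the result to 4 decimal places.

MAP estimate of p(white) = 0.1731

The posterior is Dirichlet(αᵢ + nᵢ) = Dirichlet(25, 9, 10, 12).
For a Dirichlet(a₁,…,a_K) with all aᵢ > 1, the mode has j-th component (aⱼ − 1)/(Σaᵢ − K).
Here Σaᵢ = 56 and K = 4, so p(white) = (10 − 1)/(56 − 4) = 9/52 ≈ 0.1731.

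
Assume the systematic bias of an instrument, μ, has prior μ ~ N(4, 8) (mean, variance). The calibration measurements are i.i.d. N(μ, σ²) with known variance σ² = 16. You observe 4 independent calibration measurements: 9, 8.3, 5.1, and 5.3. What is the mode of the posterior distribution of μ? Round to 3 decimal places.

μ̂_MAP = 5.950

n = 4; x̄ = (9 + 8.3 + 5.1 + 5.3)/4 = 27.7/4 = 6.925.
For a Normal prior and Normal likelihood with known variance, the posterior is Normal; its mode equals its mean, the precision-weighted average.
Prior precision 1/σ₀² = 1/8 = 0.125; data precision n/σ² = 4/16 = 0.25.
μ̂ = (0.125·4 + 0.25·6.925) / (0.125 + 0.25) = 2.23125/0.375 = 5.950.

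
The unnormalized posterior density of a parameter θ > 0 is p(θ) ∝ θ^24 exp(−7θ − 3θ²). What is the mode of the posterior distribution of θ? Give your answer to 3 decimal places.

θ̂_MAP = 1.500

ℓ'(θ) = 24/θ − 7 − 6θ. Setting this to zero and multiplying by θ: 6θ² + 7θ − 24 = 0.
θ = (−7 + √(7² + 4·6·24)) / (2·6) = (−7 + √625) / 12 = (−7 + 25)/12 = 3/2.
ℓ''(θ) = −24/θ² − 6 < 0, confirming a maximum.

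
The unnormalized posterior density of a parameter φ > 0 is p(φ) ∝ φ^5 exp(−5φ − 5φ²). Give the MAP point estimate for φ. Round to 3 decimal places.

φ̂_MAP = 0.500

ℓ'(φ) = 5/φ − 5 − 10φ. Setting this to zero and multiplying by φ: 10φ² + 5φ − 5 = 0.
φ = (−5 + √(5² + 4·10·5)) / (2·10) = (−5 + √225) / 20 = (−5 + 15)/20 = 1/2.
ℓ''(φ) = −5/φ² − 10 < 0, confirming a maximum.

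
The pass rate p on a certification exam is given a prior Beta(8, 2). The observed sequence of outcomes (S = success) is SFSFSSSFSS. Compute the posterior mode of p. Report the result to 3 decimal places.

Prior: Beta(8, 2).
Data: 7 successes in 10 trials (from the sequence). The binomial likelihood contributes p^7(1−p)^3, so the posterior is Beta(8+7, 2+3) = Beta(15, 5).
For Beta(a, b) with a, b > 1 the mode is (a−1)/(a+b−2) = 14/18 ≈ 0.778.

p̂_MAP = 0.778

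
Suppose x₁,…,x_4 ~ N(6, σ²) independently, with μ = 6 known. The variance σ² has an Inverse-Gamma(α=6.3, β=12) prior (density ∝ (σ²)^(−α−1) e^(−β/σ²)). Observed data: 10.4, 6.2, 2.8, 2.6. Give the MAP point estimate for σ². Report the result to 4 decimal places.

σ̂²_MAP = 3.5054

Sum of squared deviations about the known mean: SS = (10.4−6)² + (6.2−6)² + (2.8−6)² + (2.6−6)² = 41.2.
The Normal likelihood contributes (σ²)^(−n/2) exp(−SS/(2σ²)), so the posterior is Inverse-Gamma(α + n/2, β + SS/2) = Inverse-Gamma(8.3, 32.6).
The mode of Inverse-Gamma(a, b) is b/(a+1) = 32.6/9.3 ≈ 3.5054.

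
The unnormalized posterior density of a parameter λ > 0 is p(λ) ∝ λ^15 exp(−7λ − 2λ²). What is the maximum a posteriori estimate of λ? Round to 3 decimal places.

ℓ'(λ) = 15/λ − 7 − 4λ. Setting this to zero and multiplying by λ: 4λ² + 7λ − 15 = 0.
λ = (−7 + √(7² + 4·4·15)) / (2·4) = (−7 + √289) / 8 = (−7 + 17)/8 = 5/4.
ℓ''(λ) = −15/λ² − 4 < 0, confirming a maximum.

λ̂_MAP = 1.250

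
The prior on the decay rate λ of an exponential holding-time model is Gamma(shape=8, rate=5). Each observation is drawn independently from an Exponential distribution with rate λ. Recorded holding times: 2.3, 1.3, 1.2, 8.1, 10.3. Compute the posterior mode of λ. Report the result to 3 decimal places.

λ̂_MAP = 0.426

The Exponential(rate=λ) likelihood is ∝ λ^n e^(−λΣtᵢ). Here n = 5 and Σtᵢ = 2.3 + 1.3 + 1.2 + 8.1 + 10.3 = 23.2.
Posterior ∝ λ^7e^(−5λ) · λ^5e^(−23.2λ) = λ^12e^(−28.2λ), i.e. Gamma(13, 28.2).
Mode = (a−1)/b = 12/28.2 ≈ 0.426.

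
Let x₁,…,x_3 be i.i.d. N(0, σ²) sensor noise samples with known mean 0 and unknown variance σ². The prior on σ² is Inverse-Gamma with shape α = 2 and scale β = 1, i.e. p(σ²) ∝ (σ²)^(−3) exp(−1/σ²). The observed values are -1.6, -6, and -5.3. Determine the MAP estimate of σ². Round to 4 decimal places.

Sum of squared deviations about the known mean: SS = (-1.6−0)² + (-6−0)² + (-5.3−0)² = 66.65.
The Normal likelihood contributes (σ²)^(−n/2) exp(−SS/(2σ²)), so the posterior is Inverse-Gamma(α + n/2, β + SS/2) = Inverse-Gamma(3.5, 34.325).
The mode of Inverse-Gamma(a, b) is b/(a+1) = 34.325/4.5 ≈ 7.6278.

σ̂²_MAP = 7.6278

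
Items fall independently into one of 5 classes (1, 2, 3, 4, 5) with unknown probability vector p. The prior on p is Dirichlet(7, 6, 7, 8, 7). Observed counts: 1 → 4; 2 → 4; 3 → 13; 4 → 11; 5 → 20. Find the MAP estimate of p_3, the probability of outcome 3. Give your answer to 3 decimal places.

MAP estimate: 0.232

The posterior is Dirichlet(αᵢ + nᵢ) = Dirichlet(11, 10, 20, 19, 27).
For a Dirichlet(a₁,…,a_K) with all aᵢ > 1, the mode has j-th component (aⱼ − 1)/(Σaᵢ − K).
Here Σaᵢ = 87 and K = 5, so p_3 = (20 − 1)/(87 − 5) = 19/82 ≈ 0.232.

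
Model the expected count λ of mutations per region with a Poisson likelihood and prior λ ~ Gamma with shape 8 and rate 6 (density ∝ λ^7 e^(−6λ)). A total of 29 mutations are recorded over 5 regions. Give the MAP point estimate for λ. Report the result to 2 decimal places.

λ̂_MAP = 3.27

Σxᵢ = 29, n = 5.
Posterior ∝ λ^7e^(−6λ) · λ^29e^(−5λ) = λ^36e^(−11λ), i.e. Gamma(shape=37, rate=11).
The mode of a Gamma(a, b) with a ≥ 1 (shape–rate) is (a−1)/b = 36/11 ≈ 3.27.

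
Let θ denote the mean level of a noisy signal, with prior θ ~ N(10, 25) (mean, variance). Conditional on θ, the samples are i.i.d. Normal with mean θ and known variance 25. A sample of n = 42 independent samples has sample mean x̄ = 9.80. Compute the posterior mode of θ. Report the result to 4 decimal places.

n = 42, x̄ = 9.80.
For a Normal prior and Normal likelihood with known variance, the posterior is Normal; its mode equals its mean, the precision-weighted average.
Prior precision 1/σ₀² = 1/25 = 0.04; data precision n/σ² = 42/25 = 1.68.
θ̂ = (0.04·10 + 1.68·9.8) / (0.04 + 1.68) = 16.864/1.72 = 2108/215 ≈ 9.8047.

θ̂_MAP = 9.8047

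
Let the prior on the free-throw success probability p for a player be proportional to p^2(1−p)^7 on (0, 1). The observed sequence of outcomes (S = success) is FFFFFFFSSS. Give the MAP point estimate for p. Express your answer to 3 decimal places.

The prior density ∝ p^2(1−p)^7 is the kernel of Beta(3, 8).
Data: 3 successes in 10 trials (from the sequence). The binomial likelihood contributes p^3(1−p)^7, so the posterior is Beta(3+3, 8+7) = Beta(6, 15).
For Beta(a, b) with a, b > 1 the mode is (a−1)/(a+b−2) = 5/19 ≈ 0.263.

p̂_MAP = 0.263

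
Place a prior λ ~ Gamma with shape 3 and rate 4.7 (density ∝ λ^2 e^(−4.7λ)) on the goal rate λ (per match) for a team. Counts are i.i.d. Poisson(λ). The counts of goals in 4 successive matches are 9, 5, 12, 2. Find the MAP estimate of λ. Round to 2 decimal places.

Σxᵢ = 9+5+12+2 = 28, with n = 4.
Posterior ∝ λ^2e^(−4.7λ) · λ^28e^(−4λ) = λ^30e^(−8.7λ), i.e. Gamma(shape=31, rate=8.7).
The mode of a Gamma(a, b) with a ≥ 1 (shape–rate) is (a−1)/b = 30/8.7 ≈ 3.45.

λ̂_MAP = 3.45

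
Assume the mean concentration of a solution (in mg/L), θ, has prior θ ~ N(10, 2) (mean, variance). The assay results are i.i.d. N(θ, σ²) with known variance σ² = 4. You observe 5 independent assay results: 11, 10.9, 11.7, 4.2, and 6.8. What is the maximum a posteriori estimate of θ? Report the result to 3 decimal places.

n = 5; x̄ = (11 + 10.9 + 11.7 + 4.2 + 6.8)/5 = 44.6/5 = 8.92.
For a Normal prior and Normal likelihood with known variance, the posterior is Normal; its mode equals its mean, the precision-weighted average.
Prior precision 1/σ₀² = 1/2 = 0.5; data precision n/σ² = 5/4 = 1.25.
θ̂ = (0.5·10 + 1.25·8.92) / (0.5 + 1.25) = 16.15/1.75 = 323/35 ≈ 9.229.

θ̂_MAP = 9.229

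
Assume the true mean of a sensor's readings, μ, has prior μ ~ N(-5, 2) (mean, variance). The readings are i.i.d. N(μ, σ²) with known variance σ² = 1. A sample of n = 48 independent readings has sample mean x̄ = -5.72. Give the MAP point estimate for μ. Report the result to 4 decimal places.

n = 48, x̄ = -5.72.
For a Normal prior and Normal likelihood with known variance, the posterior is Normal; its mode equals its mean, the precision-weighted average.
Prior precision 1/σ₀² = 1/2 = 0.5; data precision n/σ² = 48/1 = 48.
μ̂ = (0.5·(-5) + 48·(-5.72)) / (0.5 + 48) = (-277.06)/48.5 = -13853/2425 ≈ -5.7126.

μ̂_MAP = -5.7126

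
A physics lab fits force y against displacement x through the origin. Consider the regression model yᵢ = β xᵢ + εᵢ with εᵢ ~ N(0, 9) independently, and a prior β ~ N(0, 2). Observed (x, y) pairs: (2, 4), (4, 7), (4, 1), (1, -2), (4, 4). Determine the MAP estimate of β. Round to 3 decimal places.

β̂_MAP = 0.939

log p(β | y) = −Σ(yᵢ − βxᵢ)²/(2·9) − β²/(2·2) + const.
Setting the derivative to zero: Σxᵢ(yᵢ − βxᵢ)/9 − β/2 = 0, so β = Σxᵢyᵢ / (Σxᵢ² + σ²/τ²).
Σxᵢyᵢ = 2·4 + 4·7 + 4·1 + 1·(-2) + 4·4 = 54; Σxᵢ² = 53; σ²/τ² = 4.5.
β̂_MAP = 54 / (53 + 4.5) = 54/57.5 ≈ 0.939.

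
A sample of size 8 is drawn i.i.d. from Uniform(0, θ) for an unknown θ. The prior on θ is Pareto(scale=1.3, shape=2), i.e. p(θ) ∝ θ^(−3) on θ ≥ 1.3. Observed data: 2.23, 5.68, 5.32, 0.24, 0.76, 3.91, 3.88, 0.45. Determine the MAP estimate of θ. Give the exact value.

θ̂_MAP = 5.68

The Uniform(0, θ) likelihood is θ^(−n) for θ ≥ max(xᵢ), zero otherwise. Here max(xᵢ) = 5.68.
Posterior ∝ θ^(−3) · θ^(−8) = θ^(−11) on θ ≥ max(1.3, 5.68) = 5.68.
This density is strictly decreasing in θ, so the posterior mode lies at the lower boundary of the support.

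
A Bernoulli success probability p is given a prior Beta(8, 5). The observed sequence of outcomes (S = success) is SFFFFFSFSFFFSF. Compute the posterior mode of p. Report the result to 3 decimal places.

Prior: Beta(8, 5).
Data: 4 successes in 14 trials (from the sequence). The binomial likelihood contributes p^4(1−p)^10, so the posterior is Beta(8+4, 5+10) = Beta(12, 15).
For Beta(a, b) with a, b > 1 the mode is (a−1)/(a+b−2) = 11/25 ≈ 0.440.

p̂_MAP = 0.440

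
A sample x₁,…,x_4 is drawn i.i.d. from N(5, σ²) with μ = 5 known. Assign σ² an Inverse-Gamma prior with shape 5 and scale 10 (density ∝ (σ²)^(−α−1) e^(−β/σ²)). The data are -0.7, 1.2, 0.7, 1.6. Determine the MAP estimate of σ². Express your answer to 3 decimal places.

σ̂²_MAP = 6.061

Sum of squared deviations about the known mean: SS = (-0.7−5)² + (1.2−5)² + (0.7−5)² + (1.6−5)² = 76.98.
The Normal likelihood contributes (σ²)^(−n/2) exp(−SS/(2σ²)), so the posterior is Inverse-Gamma(α + n/2, β + SS/2) = Inverse-Gamma(7, 48.49).
The mode of Inverse-Gamma(a, b) is b/(a+1) = 48.49/8 ≈ 6.061.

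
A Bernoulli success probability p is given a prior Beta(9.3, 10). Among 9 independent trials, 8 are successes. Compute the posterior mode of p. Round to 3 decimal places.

p̂_MAP = 0.620

Prior: Beta(9.3, 10).
Data: 8 successes in 9 trials. The binomial likelihood contributes p^8(1−p)^1, so the posterior is Beta(9.3+8, 10+1) = Beta(17.3, 11).
For Beta(a, b) with a, b > 1 the mode is (a−1)/(a+b−2) = 16.3/26.3 ≈ 0.620.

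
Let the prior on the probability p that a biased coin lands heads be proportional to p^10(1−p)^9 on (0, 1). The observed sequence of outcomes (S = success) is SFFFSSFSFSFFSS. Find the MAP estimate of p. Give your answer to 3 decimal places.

The prior density ∝ p^10(1−p)^9 is the kernel of Beta(11, 10).
Data: 7 successes in 14 trials (from the sequence). The binomial likelihood contributes p^7(1−p)^7, so the posterior is Beta(11+7, 10+7) = Beta(18, 17).
For Beta(a, b) with a, b > 1 the mode is (a−1)/(a+b−2) = 17/33 ≈ 0.515.

p̂_MAP = 0.515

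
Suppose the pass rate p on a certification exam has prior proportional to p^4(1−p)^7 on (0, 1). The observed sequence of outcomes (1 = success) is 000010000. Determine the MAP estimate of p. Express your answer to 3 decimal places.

p̂_MAP = 0.250

The prior density ∝ p^4(1−p)^7 is the kernel of Beta(5, 8).
Data: 1 success in 9 trials (from the sequence). The binomial likelihood contributes p(1−p)^8, so the posterior is Beta(5+1, 8+8) = Beta(6, 16).
For Beta(a, b) with a, b > 1 the mode is (a−1)/(a+b−2) = 5/20 ≈ 0.250.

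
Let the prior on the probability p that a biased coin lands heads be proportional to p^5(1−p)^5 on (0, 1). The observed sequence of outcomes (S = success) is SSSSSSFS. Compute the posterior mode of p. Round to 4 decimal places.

The prior density ∝ p^5(1−p)^5 is the kernel of Beta(6, 6).
Data: 7 successes in 8 trials (from the sequence). The binomial likelihood contributes p^7(1−p)^1, so the posterior is Beta(6+7, 6+1) = Beta(13, 7).
For Beta(a, b) with a, b > 1 the mode is (a−1)/(a+b−2) = 12/18 ≈ 0.6667.

p̂_MAP = 0.6667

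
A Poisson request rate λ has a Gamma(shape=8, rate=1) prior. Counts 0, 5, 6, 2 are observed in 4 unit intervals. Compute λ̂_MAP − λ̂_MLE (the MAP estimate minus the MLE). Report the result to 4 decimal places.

Σxᵢ = 13. Posterior is Gamma(21, 5); MAP = (21−1)/5 = 20/5 ≈ 4.00000.
MLE = x̄ = 13/4 ≈ 3.25000.
Difference = 20/5 − 13/4 = 3/4 ≈ 0.7500.

MAP − MLE = 0.7500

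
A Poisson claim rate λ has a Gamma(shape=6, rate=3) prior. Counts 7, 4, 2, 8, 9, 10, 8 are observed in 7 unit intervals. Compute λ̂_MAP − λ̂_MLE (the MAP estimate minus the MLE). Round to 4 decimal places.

Σxᵢ = 48. Posterior is Gamma(54, 10); MAP = (54−1)/10 = 53/10 ≈ 5.30000.
MLE = x̄ = 48/7 ≈ 6.85714.
Difference = 53/10 − 48/7 = -109/70 ≈ -1.5571.

MAP − MLE = -1.5571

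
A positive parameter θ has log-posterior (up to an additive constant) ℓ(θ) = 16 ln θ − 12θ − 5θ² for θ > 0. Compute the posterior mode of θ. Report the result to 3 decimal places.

θ̂_MAP = 0.800

ℓ'(θ) = 16/θ − 12 − 10θ. Setting this to zero and multiplying by θ: 10θ² + 12θ − 16 = 0.
θ = (−12 + √(12² + 4·10·16)) / (2·10) = (−12 + √784) / 20 = (−12 + 28)/20 = 4/5.
ℓ''(θ) = −16/θ² − 10 < 0, confirming a maximum.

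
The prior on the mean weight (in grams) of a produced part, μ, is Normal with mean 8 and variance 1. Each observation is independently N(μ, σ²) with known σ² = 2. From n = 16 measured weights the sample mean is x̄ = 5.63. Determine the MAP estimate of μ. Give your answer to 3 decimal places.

n = 16, x̄ = 5.63.
For a Normal prior and Normal likelihood with known variance, the posterior is Normal; its mode equals its mean, the precision-weighted average.
Prior precision 1/σ₀² = 1/1 = 1; data precision n/σ² = 16/2 = 8.
μ̂ = (1·8 + 8·5.63) / (1 + 8) = 53.04/9 = 442/75 ≈ 5.893.

μ̂_MAP = 5.893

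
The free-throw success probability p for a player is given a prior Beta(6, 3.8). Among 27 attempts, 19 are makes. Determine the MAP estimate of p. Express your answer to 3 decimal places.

p̂_MAP = 0.690

Prior: Beta(6, 3.8).
Data: 19 successes in 27 trials. The binomial likelihood contributes p^19(1−p)^8, so the posterior is Beta(6+19, 3.8+8) = Beta(25, 11.8).
For Beta(a, b) with a, b > 1 the mode is (a−1)/(a+b−2) = 24/34.8 ≈ 0.690.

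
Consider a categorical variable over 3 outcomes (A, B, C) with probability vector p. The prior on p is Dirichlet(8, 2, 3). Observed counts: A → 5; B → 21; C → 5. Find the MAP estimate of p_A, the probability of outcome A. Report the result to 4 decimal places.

MAP estimate of p_A = 0.2927

The posterior is Dirichlet(αᵢ + nᵢ) = Dirichlet(13, 23, 8).
For a Dirichlet(a₁,…,a_K) with all aᵢ > 1, the mode has j-th component (aⱼ − 1)/(Σaᵢ − K).
Here Σaᵢ = 44 and K = 3, so p_A = (13 − 1)/(44 − 3) = 12/41 ≈ 0.2927.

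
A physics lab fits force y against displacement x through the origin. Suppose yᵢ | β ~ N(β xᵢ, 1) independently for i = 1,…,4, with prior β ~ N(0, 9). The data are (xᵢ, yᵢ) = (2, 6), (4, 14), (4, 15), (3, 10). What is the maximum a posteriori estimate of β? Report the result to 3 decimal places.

log p(β | y) = −Σ(yᵢ − βxᵢ)²/(2·1) − β²/(2·9) + const.
Setting the derivative to zero: Σxᵢ(yᵢ − βxᵢ)/1 − β/9 = 0, so β = Σxᵢyᵢ / (Σxᵢ² + σ²/τ²).
Σxᵢyᵢ = 2·6 + 4·14 + 4·15 + 3·10 = 158; Σxᵢ² = 45; σ²/τ² = 1/9.
β̂_MAP = 158 / (45 + 1/9) = 158/(406/9) = 711/203 ≈ 3.502.

β̂_MAP = 3.502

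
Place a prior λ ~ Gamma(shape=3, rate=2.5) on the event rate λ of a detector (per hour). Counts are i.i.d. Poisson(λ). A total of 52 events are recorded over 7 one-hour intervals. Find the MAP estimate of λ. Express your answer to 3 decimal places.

λ̂_MAP = 5.684

Σxᵢ = 52, n = 7.
Posterior ∝ λ^2e^(−2.5λ) · λ^52e^(−7λ) = λ^54e^(−9.5λ), i.e. Gamma(shape=55, rate=9.5).
The mode of a Gamma(a, b) with a ≥ 1 (shape–rate) is (a−1)/b = 54/9.5 ≈ 5.684.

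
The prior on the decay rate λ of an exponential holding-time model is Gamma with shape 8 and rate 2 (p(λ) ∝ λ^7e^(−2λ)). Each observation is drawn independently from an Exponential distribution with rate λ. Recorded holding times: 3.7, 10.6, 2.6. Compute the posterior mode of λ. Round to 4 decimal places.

λ̂_MAP = 0.5291

The Exponential(rate=λ) likelihood is ∝ λ^n e^(−λΣtᵢ). Here n = 3 and Σtᵢ = 3.7 + 10.6 + 2.6 = 16.9.
Posterior ∝ λ^7e^(−2λ) · λ^3e^(−16.9λ) = λ^10e^(−18.9λ), i.e. Gamma(11, 18.9).
Mode = (a−1)/b = 10/18.9 ≈ 0.5291.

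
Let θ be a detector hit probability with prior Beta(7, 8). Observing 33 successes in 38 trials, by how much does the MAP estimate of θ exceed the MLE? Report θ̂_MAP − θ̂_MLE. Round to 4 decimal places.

Posterior is Beta(40, 13); MAP = (40−1)/(53−2) = 39/51 ≈ 0.76471.
MLE ignores the prior: θ̂_MLE = k/n = 33/38 ≈ 0.86842.
Difference = 39/51 − 33/38 = -67/646 ≈ -0.1037.

MAP − MLE = -0.1037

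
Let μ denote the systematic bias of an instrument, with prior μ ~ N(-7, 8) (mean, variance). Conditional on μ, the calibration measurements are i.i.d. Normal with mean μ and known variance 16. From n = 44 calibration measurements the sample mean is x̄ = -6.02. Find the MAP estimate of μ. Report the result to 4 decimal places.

n = 44, x̄ = -6.02.
For a Normal prior and Normal likelihood with known variance, the posterior is Normal; its mode equals its mean, the precision-weighted average.
Prior precision 1/σ₀² = 1/8 = 0.125; data precision n/σ² = 44/16 = 2.75.
μ̂ = (0.125·(-7) + 2.75·(-6.02)) / (0.125 + 2.75) = (-17.43)/2.875 = -3486/575 ≈ -6.0626.

μ̂_MAP = -6.0626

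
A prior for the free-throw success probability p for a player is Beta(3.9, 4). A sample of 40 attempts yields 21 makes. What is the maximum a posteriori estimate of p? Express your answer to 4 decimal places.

Prior: Beta(3.9, 4).
Data: 21 successes in 40 trials. The binomial likelihood contributes p^21(1−p)^19, so the posterior is Beta(3.9+21, 4+19) = Beta(24.9, 23).
For Beta(a, b) with a, b > 1 the mode is (a−1)/(a+b−2) = 23.9/45.9 ≈ 0.5207.

p̂_MAP = 0.5207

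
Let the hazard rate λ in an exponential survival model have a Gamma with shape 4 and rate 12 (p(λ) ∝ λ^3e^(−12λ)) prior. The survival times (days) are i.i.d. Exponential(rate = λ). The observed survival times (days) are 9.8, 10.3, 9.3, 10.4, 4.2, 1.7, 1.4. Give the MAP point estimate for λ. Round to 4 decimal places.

The Exponential(rate=λ) likelihood is ∝ λ^n e^(−λΣtᵢ). Here n = 7 and Σtᵢ = 9.8 + 10.3 + 9.3 + 10.4 + 4.2 + 1.7 + 1.4 = 47.1.
Posterior ∝ λ^3e^(−12λ) · λ^7e^(−47.1λ) = λ^10e^(−59.1λ), i.e. Gamma(11, 59.1).
Mode = (a−1)/b = 10/59.1 ≈ 0.1692.

λ̂_MAP = 0.1692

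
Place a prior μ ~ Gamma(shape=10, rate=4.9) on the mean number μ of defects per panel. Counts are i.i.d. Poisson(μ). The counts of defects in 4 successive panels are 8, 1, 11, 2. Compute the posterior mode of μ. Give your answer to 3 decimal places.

μ̂_MAP = 3.483

Σxᵢ = 8+1+11+2 = 22, with n = 4.
Posterior ∝ μ^9e^(−4.9μ) · μ^22e^(−4μ) = μ^31e^(−8.9μ), i.e. Gamma(shape=32, rate=8.9).
The mode of a Gamma(a, b) with a ≥ 1 (shape–rate) is (a−1)/b = 31/8.9 ≈ 3.483.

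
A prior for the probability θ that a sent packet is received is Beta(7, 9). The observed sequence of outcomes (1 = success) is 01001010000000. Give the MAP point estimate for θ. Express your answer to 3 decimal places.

Prior: Beta(7, 9).
Data: 3 successes in 14 trials (from the sequence). The binomial likelihood contributes θ^3(1−θ)^11, so the posterior is Beta(7+3, 9+11) = Beta(10, 20).
For Beta(a, b) with a, b > 1 the mode is (a−1)/(a+b−2) = 9/28 ≈ 0.321.

θ̂_MAP = 0.321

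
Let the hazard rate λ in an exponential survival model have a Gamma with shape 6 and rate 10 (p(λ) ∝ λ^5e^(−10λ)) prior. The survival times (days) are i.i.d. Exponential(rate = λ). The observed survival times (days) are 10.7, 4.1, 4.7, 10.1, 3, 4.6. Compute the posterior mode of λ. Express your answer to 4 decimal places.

λ̂_MAP = 0.2331

The Exponential(rate=λ) likelihood is ∝ λ^n e^(−λΣtᵢ). Here n = 6 and Σtᵢ = 10.7 + 4.1 + 4.7 + 10.1 + 3 + 4.6 = 37.2.
Posterior ∝ λ^5e^(−10λ) · λ^6e^(−37.2λ) = λ^11e^(−47.2λ), i.e. Gamma(12, 47.2).
Mode = (a−1)/b = 11/47.2 ≈ 0.2331.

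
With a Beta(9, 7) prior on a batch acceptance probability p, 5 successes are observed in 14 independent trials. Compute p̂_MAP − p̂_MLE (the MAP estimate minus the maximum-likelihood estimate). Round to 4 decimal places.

MAP − MLE = 0.1071

Posterior is Beta(14, 16); MAP = (14−1)/(30−2) = 13/28 ≈ 0.46429.
MLE ignores the prior: p̂_MLE = k/n = 5/14 ≈ 0.35714.
Difference = 13/28 − 5/14 = 3/28 ≈ 0.1071.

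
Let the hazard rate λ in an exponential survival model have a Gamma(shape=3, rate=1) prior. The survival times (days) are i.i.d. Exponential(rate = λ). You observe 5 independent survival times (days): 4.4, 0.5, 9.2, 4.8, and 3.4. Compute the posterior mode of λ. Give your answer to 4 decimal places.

The Exponential(rate=λ) likelihood is ∝ λ^n e^(−λΣtᵢ). Here n = 5 and Σtᵢ = 4.4 + 0.5 + 9.2 + 4.8 + 3.4 = 22.3.
Posterior ∝ λ^2e^(−1λ) · λ^5e^(−22.3λ) = λ^7e^(−23.3λ), i.e. Gamma(8, 23.3).
Mode = (a−1)/b = 7/23.3 ≈ 0.3004.

λ̂_MAP = 0.3004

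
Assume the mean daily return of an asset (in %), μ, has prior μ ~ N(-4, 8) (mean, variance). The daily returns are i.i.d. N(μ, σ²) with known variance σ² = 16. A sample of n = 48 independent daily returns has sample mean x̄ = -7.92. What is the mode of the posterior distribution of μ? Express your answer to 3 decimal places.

n = 48, x̄ = -7.92.
For a Normal prior and Normal likelihood with known variance, the posterior is Normal; its mode equals its mean, the precision-weighted average.
Prior precision 1/σ₀² = 1/8 = 0.125; data precision n/σ² = 48/16 = 3.
μ̂ = (0.125·(-4) + 3·(-7.92)) / (0.125 + 3) = (-24.26)/3.125 = -7.7632 ≈ -7.763.

μ̂_MAP = -7.763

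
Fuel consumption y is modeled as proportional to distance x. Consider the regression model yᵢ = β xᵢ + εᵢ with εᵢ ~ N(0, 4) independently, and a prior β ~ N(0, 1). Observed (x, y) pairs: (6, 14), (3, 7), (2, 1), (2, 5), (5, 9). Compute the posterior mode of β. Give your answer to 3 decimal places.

β̂_MAP = 1.976

log p(β | y) = −Σ(yᵢ − βxᵢ)²/(2·4) − β²/(2·1) + const.
Setting the derivative to zero: Σxᵢ(yᵢ − βxᵢ)/4 − β/1 = 0, so β = Σxᵢyᵢ / (Σxᵢ² + σ²/τ²).
Σxᵢyᵢ = 6·14 + 3·7 + 2·1 + 2·5 + 5·9 = 162; Σxᵢ² = 78; σ²/τ² = 4.
β̂_MAP = 162 / (78 + 4) = 162/82 ≈ 1.976.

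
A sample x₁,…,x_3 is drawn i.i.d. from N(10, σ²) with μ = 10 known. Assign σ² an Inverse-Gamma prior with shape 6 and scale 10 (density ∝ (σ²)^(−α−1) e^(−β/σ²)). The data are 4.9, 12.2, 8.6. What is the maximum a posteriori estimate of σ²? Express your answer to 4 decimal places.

σ̂²_MAP = 3.1065

Sum of squared deviations about the known mean: SS = (4.9−10)² + (12.2−10)² + (8.6−10)² = 32.81.
The Normal likelihood contributes (σ²)^(−n/2) exp(−SS/(2σ²)), so the posterior is Inverse-Gamma(α + n/2, β + SS/2) = Inverse-Gamma(7.5, 26.405).
The mode of Inverse-Gamma(a, b) is b/(a+1) = 26.405/8.5 ≈ 3.1065.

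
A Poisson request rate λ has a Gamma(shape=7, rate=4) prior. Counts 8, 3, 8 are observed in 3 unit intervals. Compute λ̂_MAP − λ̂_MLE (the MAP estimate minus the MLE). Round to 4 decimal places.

Σxᵢ = 19. Posterior is Gamma(26, 7); MAP = (26−1)/7 = 25/7 ≈ 3.57143.
MLE = x̄ = 19/3 ≈ 6.33333.
Difference = 25/7 − 19/3 = -58/21 ≈ -2.7619.

MAP − MLE = -2.7619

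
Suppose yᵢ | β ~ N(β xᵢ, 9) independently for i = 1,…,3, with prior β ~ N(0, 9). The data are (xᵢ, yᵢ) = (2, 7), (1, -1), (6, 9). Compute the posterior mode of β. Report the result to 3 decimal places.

log p(β | y) = −Σ(yᵢ − βxᵢ)²/(2·9) − β²/(2·9) + const.
Setting the derivative to zero: Σxᵢ(yᵢ − βxᵢ)/9 − β/9 = 0, so β = Σxᵢyᵢ / (Σxᵢ² + σ²/τ²).
Σxᵢyᵢ = 2·7 + 1·(-1) + 6·9 = 67; Σxᵢ² = 41; σ²/τ² = 1.
β̂_MAP = 67 / (41 + 1) = 67/42 ≈ 1.595.

β̂_MAP = 1.595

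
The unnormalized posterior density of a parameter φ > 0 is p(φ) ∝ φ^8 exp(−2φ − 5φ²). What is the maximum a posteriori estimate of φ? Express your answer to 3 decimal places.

ℓ'(φ) = 8/φ − 2 − 10φ. Setting this to zero and multiplying by φ: 10φ² + 2φ − 8 = 0.
φ = (−2 + √(2² + 4·10·8)) / (2·10) = (−2 + √324) / 20 = (−2 + 18)/20 = 4/5.
ℓ''(φ) = −8/φ² − 10 < 0, confirming a maximum.

φ̂_MAP = 0.800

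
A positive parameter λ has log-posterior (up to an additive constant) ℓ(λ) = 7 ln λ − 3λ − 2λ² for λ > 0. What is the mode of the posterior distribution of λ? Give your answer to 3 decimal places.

λ̂_MAP = 1.000

ℓ'(λ) = 7/λ − 3 − 4λ. Setting this to zero and multiplying by λ: 4λ² + 3λ − 7 = 0.
λ = (−3 + √(3² + 4·4·7)) / (2·4) = (−3 + √121) / 8 = (−3 + 11)/8 = 1.
ℓ''(λ) = −7/λ² − 4 < 0, confirming a maximum.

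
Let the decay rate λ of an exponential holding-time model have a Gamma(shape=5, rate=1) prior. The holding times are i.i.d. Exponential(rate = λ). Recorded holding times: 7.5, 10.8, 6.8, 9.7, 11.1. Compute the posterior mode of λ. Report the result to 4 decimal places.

λ̂_MAP = 0.1919

The Exponential(rate=λ) likelihood is ∝ λ^n e^(−λΣtᵢ). Here n = 5 and Σtᵢ = 7.5 + 10.8 + 6.8 + 9.7 + 11.1 = 45.9.
Posterior ∝ λ^4e^(−1λ) · λ^5e^(−45.9λ) = λ^9e^(−46.9λ), i.e. Gamma(10, 46.9).
Mode = (a−1)/b = 9/46.9 ≈ 0.1919.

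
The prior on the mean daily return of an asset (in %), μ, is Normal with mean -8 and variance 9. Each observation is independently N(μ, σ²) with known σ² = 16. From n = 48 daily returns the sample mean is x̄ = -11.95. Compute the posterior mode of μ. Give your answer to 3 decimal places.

n = 48, x̄ = -11.95.
For a Normal prior and Normal likelihood with known variance, the posterior is Normal; its mode equals its mean, the precision-weighted average.
Prior precision 1/σ₀² = 1/9; data precision n/σ² = 48/16 = 3.
μ̂ = ((1/9)·(-8) + 3·(-11.95)) / (1/9 + 3) = (-6613/180)/(28/9) = -6613/560 ≈ -11.809.

μ̂_MAP = -11.809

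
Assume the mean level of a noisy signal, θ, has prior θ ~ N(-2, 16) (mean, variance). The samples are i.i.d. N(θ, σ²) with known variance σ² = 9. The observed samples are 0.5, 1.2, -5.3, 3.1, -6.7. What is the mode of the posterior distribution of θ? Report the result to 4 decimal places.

θ̂_MAP = -1.4966

n = 5; x̄ = (0.5 + 1.2 + (-5.3) + 3.1 + (-6.7))/5 = -7.2/5 = -1.44.
For a Normal prior and Normal likelihood with known variance, the posterior is Normal; its mode equals its mean, the precision-weighted average.
Prior precision 1/σ₀² = 1/16 = 0.0625; data precision n/σ² = 5/9.
θ̂ = (0.0625·(-2) + (5/9)·(-1.44)) / (0.0625 + 5/9) = (-0.925)/(89/144) = -666/445 ≈ -1.4966.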